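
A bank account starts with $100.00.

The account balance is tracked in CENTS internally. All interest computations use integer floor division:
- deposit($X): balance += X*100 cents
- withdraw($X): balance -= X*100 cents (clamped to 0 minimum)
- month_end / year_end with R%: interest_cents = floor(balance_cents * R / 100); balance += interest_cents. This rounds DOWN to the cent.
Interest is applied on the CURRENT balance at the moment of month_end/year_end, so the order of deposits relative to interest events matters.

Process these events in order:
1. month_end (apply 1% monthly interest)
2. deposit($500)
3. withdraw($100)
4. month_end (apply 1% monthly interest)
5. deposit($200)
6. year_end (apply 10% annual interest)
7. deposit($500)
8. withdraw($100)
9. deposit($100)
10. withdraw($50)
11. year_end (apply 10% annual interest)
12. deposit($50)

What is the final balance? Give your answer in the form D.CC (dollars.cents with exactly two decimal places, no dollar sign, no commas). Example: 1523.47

Answer: 1399.27

Derivation:
After 1 (month_end (apply 1% monthly interest)): balance=$101.00 total_interest=$1.00
After 2 (deposit($500)): balance=$601.00 total_interest=$1.00
After 3 (withdraw($100)): balance=$501.00 total_interest=$1.00
After 4 (month_end (apply 1% monthly interest)): balance=$506.01 total_interest=$6.01
After 5 (deposit($200)): balance=$706.01 total_interest=$6.01
After 6 (year_end (apply 10% annual interest)): balance=$776.61 total_interest=$76.61
After 7 (deposit($500)): balance=$1276.61 total_interest=$76.61
After 8 (withdraw($100)): balance=$1176.61 total_interest=$76.61
After 9 (deposit($100)): balance=$1276.61 total_interest=$76.61
After 10 (withdraw($50)): balance=$1226.61 total_interest=$76.61
After 11 (year_end (apply 10% annual interest)): balance=$1349.27 total_interest=$199.27
After 12 (deposit($50)): balance=$1399.27 total_interest=$199.27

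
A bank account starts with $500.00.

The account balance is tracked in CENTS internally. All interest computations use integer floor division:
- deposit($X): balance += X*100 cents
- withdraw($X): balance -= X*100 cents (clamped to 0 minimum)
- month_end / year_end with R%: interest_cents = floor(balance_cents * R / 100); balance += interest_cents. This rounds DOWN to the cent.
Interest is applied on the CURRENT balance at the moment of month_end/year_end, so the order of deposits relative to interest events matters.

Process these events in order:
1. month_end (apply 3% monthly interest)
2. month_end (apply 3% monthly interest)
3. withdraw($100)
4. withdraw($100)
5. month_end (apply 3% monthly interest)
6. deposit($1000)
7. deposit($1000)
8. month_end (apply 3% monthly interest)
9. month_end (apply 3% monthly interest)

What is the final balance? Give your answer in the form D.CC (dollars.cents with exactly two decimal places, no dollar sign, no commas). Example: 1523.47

Answer: 2482.88

Derivation:
After 1 (month_end (apply 3% monthly interest)): balance=$515.00 total_interest=$15.00
After 2 (month_end (apply 3% monthly interest)): balance=$530.45 total_interest=$30.45
After 3 (withdraw($100)): balance=$430.45 total_interest=$30.45
After 4 (withdraw($100)): balance=$330.45 total_interest=$30.45
After 5 (month_end (apply 3% monthly interest)): balance=$340.36 total_interest=$40.36
After 6 (deposit($1000)): balance=$1340.36 total_interest=$40.36
After 7 (deposit($1000)): balance=$2340.36 total_interest=$40.36
After 8 (month_end (apply 3% monthly interest)): balance=$2410.57 total_interest=$110.57
After 9 (month_end (apply 3% monthly interest)): balance=$2482.88 total_interest=$182.88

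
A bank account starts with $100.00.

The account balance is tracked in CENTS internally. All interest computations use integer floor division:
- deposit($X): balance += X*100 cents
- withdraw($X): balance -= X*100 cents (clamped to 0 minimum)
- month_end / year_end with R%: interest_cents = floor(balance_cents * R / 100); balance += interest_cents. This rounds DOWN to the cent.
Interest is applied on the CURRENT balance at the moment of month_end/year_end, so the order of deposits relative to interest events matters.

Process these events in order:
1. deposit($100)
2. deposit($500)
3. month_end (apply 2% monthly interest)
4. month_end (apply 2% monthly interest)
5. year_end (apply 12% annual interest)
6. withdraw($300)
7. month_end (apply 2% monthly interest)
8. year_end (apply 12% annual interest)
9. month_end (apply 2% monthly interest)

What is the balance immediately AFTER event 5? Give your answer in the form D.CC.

Answer: 815.67

Derivation:
After 1 (deposit($100)): balance=$200.00 total_interest=$0.00
After 2 (deposit($500)): balance=$700.00 total_interest=$0.00
After 3 (month_end (apply 2% monthly interest)): balance=$714.00 total_interest=$14.00
After 4 (month_end (apply 2% monthly interest)): balance=$728.28 total_interest=$28.28
After 5 (year_end (apply 12% annual interest)): balance=$815.67 total_interest=$115.67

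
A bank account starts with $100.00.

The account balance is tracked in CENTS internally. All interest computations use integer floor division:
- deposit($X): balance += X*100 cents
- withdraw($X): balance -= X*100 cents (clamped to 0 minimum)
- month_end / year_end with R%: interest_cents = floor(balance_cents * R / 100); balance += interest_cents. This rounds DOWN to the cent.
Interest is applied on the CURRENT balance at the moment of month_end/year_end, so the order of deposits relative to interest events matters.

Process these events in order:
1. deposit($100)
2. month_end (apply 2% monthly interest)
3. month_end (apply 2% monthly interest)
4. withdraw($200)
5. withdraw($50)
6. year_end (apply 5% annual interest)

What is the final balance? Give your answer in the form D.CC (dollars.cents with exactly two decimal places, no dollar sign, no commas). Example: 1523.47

Answer: 0.00

Derivation:
After 1 (deposit($100)): balance=$200.00 total_interest=$0.00
After 2 (month_end (apply 2% monthly interest)): balance=$204.00 total_interest=$4.00
After 3 (month_end (apply 2% monthly interest)): balance=$208.08 total_interest=$8.08
After 4 (withdraw($200)): balance=$8.08 total_interest=$8.08
After 5 (withdraw($50)): balance=$0.00 total_interest=$8.08
After 6 (year_end (apply 5% annual interest)): balance=$0.00 total_interest=$8.08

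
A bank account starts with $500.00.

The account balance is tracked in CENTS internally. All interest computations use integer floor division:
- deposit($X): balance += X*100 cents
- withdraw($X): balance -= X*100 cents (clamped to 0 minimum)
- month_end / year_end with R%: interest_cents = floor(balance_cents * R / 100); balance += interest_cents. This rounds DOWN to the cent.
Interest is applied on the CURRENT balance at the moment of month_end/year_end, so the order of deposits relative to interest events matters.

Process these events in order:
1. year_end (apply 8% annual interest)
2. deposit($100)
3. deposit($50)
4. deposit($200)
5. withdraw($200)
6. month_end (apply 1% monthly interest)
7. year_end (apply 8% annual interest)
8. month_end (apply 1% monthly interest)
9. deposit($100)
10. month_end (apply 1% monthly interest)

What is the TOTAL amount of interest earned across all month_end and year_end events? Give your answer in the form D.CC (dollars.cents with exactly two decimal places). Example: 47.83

After 1 (year_end (apply 8% annual interest)): balance=$540.00 total_interest=$40.00
After 2 (deposit($100)): balance=$640.00 total_interest=$40.00
After 3 (deposit($50)): balance=$690.00 total_interest=$40.00
After 4 (deposit($200)): balance=$890.00 total_interest=$40.00
After 5 (withdraw($200)): balance=$690.00 total_interest=$40.00
After 6 (month_end (apply 1% monthly interest)): balance=$696.90 total_interest=$46.90
After 7 (year_end (apply 8% annual interest)): balance=$752.65 total_interest=$102.65
After 8 (month_end (apply 1% monthly interest)): balance=$760.17 total_interest=$110.17
After 9 (deposit($100)): balance=$860.17 total_interest=$110.17
After 10 (month_end (apply 1% monthly interest)): balance=$868.77 total_interest=$118.77

Answer: 118.77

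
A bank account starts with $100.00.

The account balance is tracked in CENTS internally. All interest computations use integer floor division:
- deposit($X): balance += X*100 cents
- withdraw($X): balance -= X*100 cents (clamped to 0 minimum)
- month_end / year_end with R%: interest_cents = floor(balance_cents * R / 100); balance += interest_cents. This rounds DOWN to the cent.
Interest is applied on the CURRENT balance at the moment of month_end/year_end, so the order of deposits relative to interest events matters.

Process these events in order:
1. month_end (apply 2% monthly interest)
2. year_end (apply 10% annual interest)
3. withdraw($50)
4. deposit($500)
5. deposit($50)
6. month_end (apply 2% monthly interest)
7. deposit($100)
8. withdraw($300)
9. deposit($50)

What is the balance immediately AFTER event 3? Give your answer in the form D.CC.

After 1 (month_end (apply 2% monthly interest)): balance=$102.00 total_interest=$2.00
After 2 (year_end (apply 10% annual interest)): balance=$112.20 total_interest=$12.20
After 3 (withdraw($50)): balance=$62.20 total_interest=$12.20

Answer: 62.20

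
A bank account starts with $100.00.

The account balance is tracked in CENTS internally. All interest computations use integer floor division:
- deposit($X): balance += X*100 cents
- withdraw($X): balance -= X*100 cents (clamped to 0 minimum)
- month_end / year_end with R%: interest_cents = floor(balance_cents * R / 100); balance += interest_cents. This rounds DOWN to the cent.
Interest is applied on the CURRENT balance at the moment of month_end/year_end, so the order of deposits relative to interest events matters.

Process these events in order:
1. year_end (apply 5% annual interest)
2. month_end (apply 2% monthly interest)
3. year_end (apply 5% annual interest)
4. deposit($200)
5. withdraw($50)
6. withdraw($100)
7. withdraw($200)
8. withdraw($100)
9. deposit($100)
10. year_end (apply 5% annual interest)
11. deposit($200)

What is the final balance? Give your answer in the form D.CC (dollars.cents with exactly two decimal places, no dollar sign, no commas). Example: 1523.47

After 1 (year_end (apply 5% annual interest)): balance=$105.00 total_interest=$5.00
After 2 (month_end (apply 2% monthly interest)): balance=$107.10 total_interest=$7.10
After 3 (year_end (apply 5% annual interest)): balance=$112.45 total_interest=$12.45
After 4 (deposit($200)): balance=$312.45 total_interest=$12.45
After 5 (withdraw($50)): balance=$262.45 total_interest=$12.45
After 6 (withdraw($100)): balance=$162.45 total_interest=$12.45
After 7 (withdraw($200)): balance=$0.00 total_interest=$12.45
After 8 (withdraw($100)): balance=$0.00 total_interest=$12.45
After 9 (deposit($100)): balance=$100.00 total_interest=$12.45
After 10 (year_end (apply 5% annual interest)): balance=$105.00 total_interest=$17.45
After 11 (deposit($200)): balance=$305.00 total_interest=$17.45

Answer: 305.00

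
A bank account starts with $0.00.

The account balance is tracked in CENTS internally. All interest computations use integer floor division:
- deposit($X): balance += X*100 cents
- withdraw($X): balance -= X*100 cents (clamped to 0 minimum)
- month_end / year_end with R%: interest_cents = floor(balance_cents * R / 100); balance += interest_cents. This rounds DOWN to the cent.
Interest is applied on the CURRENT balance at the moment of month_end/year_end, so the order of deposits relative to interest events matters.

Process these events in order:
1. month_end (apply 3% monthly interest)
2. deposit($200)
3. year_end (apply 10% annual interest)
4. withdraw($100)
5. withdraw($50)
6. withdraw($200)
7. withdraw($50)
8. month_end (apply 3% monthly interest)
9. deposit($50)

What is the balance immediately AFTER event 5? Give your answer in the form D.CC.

After 1 (month_end (apply 3% monthly interest)): balance=$0.00 total_interest=$0.00
After 2 (deposit($200)): balance=$200.00 total_interest=$0.00
After 3 (year_end (apply 10% annual interest)): balance=$220.00 total_interest=$20.00
After 4 (withdraw($100)): balance=$120.00 total_interest=$20.00
After 5 (withdraw($50)): balance=$70.00 total_interest=$20.00

Answer: 70.00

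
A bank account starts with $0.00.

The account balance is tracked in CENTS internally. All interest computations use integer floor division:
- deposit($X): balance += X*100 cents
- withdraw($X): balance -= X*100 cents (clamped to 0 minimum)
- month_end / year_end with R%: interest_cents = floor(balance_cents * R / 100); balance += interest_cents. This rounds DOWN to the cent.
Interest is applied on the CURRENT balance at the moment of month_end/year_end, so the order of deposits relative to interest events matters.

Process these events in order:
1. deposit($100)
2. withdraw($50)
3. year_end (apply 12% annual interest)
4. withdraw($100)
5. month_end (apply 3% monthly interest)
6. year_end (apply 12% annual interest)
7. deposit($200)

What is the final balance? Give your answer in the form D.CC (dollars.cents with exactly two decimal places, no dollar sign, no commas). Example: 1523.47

After 1 (deposit($100)): balance=$100.00 total_interest=$0.00
After 2 (withdraw($50)): balance=$50.00 total_interest=$0.00
After 3 (year_end (apply 12% annual interest)): balance=$56.00 total_interest=$6.00
After 4 (withdraw($100)): balance=$0.00 total_interest=$6.00
After 5 (month_end (apply 3% monthly interest)): balance=$0.00 total_interest=$6.00
After 6 (year_end (apply 12% annual interest)): balance=$0.00 total_interest=$6.00
After 7 (deposit($200)): balance=$200.00 total_interest=$6.00

Answer: 200.00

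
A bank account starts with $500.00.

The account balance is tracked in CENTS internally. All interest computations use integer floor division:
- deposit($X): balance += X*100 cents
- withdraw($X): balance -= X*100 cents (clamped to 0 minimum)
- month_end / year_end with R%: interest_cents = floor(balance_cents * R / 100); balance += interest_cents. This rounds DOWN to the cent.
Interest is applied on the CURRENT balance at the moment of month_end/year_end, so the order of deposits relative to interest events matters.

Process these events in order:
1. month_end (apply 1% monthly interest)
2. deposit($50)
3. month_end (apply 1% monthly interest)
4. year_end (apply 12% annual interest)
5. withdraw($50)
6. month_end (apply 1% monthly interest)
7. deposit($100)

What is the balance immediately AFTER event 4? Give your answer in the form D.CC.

Answer: 627.81

Derivation:
After 1 (month_end (apply 1% monthly interest)): balance=$505.00 total_interest=$5.00
After 2 (deposit($50)): balance=$555.00 total_interest=$5.00
After 3 (month_end (apply 1% monthly interest)): balance=$560.55 total_interest=$10.55
After 4 (year_end (apply 12% annual interest)): balance=$627.81 total_interest=$77.81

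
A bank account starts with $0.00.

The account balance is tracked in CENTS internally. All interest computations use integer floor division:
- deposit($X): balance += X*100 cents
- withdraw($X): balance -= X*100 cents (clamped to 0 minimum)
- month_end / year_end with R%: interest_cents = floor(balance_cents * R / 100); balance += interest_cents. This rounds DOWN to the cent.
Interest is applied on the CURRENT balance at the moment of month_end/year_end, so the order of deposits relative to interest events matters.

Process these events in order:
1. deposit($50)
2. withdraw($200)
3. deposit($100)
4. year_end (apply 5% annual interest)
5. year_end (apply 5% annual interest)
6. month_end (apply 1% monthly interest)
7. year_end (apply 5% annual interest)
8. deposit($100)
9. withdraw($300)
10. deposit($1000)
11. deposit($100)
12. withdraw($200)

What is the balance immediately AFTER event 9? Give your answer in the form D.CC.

After 1 (deposit($50)): balance=$50.00 total_interest=$0.00
After 2 (withdraw($200)): balance=$0.00 total_interest=$0.00
After 3 (deposit($100)): balance=$100.00 total_interest=$0.00
After 4 (year_end (apply 5% annual interest)): balance=$105.00 total_interest=$5.00
After 5 (year_end (apply 5% annual interest)): balance=$110.25 total_interest=$10.25
After 6 (month_end (apply 1% monthly interest)): balance=$111.35 total_interest=$11.35
After 7 (year_end (apply 5% annual interest)): balance=$116.91 total_interest=$16.91
After 8 (deposit($100)): balance=$216.91 total_interest=$16.91
After 9 (withdraw($300)): balance=$0.00 total_interest=$16.91

Answer: 0.00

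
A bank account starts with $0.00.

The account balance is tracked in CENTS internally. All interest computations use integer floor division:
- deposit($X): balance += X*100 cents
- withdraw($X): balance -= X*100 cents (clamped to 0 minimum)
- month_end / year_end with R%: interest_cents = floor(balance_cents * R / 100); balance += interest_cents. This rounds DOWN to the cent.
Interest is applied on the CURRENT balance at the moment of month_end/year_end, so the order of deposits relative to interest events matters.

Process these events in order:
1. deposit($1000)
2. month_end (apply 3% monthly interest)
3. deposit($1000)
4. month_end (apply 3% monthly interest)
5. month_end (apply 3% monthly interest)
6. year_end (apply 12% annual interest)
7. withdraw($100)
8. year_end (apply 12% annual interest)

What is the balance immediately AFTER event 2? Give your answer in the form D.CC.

Answer: 1030.00

Derivation:
After 1 (deposit($1000)): balance=$1000.00 total_interest=$0.00
After 2 (month_end (apply 3% monthly interest)): balance=$1030.00 total_interest=$30.00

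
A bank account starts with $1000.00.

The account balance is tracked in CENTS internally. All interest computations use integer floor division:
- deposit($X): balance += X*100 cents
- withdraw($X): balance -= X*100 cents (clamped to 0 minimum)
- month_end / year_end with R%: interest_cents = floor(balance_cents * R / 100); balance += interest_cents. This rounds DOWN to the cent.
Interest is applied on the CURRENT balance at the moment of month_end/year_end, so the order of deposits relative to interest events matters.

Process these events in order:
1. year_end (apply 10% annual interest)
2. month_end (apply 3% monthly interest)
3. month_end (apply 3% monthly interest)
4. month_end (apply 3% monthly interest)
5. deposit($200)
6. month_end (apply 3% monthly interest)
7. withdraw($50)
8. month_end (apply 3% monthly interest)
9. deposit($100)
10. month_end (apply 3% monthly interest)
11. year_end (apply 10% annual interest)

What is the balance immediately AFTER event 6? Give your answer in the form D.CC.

After 1 (year_end (apply 10% annual interest)): balance=$1100.00 total_interest=$100.00
After 2 (month_end (apply 3% monthly interest)): balance=$1133.00 total_interest=$133.00
After 3 (month_end (apply 3% monthly interest)): balance=$1166.99 total_interest=$166.99
After 4 (month_end (apply 3% monthly interest)): balance=$1201.99 total_interest=$201.99
After 5 (deposit($200)): balance=$1401.99 total_interest=$201.99
After 6 (month_end (apply 3% monthly interest)): balance=$1444.04 total_interest=$244.04

Answer: 1444.04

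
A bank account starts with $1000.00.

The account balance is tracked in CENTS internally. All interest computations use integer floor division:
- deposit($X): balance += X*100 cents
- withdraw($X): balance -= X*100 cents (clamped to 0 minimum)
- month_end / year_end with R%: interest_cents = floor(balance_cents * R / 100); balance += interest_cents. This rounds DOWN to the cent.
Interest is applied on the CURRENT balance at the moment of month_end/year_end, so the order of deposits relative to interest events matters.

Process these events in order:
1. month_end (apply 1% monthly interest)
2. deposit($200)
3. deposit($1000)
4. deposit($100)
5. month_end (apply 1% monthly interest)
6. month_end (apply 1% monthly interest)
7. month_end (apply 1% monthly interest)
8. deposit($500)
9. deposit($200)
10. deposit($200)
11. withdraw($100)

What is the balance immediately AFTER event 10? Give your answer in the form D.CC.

After 1 (month_end (apply 1% monthly interest)): balance=$1010.00 total_interest=$10.00
After 2 (deposit($200)): balance=$1210.00 total_interest=$10.00
After 3 (deposit($1000)): balance=$2210.00 total_interest=$10.00
After 4 (deposit($100)): balance=$2310.00 total_interest=$10.00
After 5 (month_end (apply 1% monthly interest)): balance=$2333.10 total_interest=$33.10
After 6 (month_end (apply 1% monthly interest)): balance=$2356.43 total_interest=$56.43
After 7 (month_end (apply 1% monthly interest)): balance=$2379.99 total_interest=$79.99
After 8 (deposit($500)): balance=$2879.99 total_interest=$79.99
After 9 (deposit($200)): balance=$3079.99 total_interest=$79.99
After 10 (deposit($200)): balance=$3279.99 total_interest=$79.99

Answer: 3279.99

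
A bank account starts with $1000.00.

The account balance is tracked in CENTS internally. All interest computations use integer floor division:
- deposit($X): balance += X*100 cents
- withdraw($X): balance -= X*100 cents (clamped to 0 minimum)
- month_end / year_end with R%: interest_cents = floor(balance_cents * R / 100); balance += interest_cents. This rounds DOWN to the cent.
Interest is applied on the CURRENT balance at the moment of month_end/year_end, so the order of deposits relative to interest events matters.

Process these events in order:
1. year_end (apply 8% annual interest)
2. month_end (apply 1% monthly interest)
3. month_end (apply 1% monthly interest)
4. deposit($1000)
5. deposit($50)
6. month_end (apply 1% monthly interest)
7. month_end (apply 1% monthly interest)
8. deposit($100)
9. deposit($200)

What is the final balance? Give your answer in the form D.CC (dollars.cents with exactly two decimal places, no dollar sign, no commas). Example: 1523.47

Answer: 2494.94

Derivation:
After 1 (year_end (apply 8% annual interest)): balance=$1080.00 total_interest=$80.00
After 2 (month_end (apply 1% monthly interest)): balance=$1090.80 total_interest=$90.80
After 3 (month_end (apply 1% monthly interest)): balance=$1101.70 total_interest=$101.70
After 4 (deposit($1000)): balance=$2101.70 total_interest=$101.70
After 5 (deposit($50)): balance=$2151.70 total_interest=$101.70
After 6 (month_end (apply 1% monthly interest)): balance=$2173.21 total_interest=$123.21
After 7 (month_end (apply 1% monthly interest)): balance=$2194.94 total_interest=$144.94
After 8 (deposit($100)): balance=$2294.94 total_interest=$144.94
After 9 (deposit($200)): balance=$2494.94 total_interest=$144.94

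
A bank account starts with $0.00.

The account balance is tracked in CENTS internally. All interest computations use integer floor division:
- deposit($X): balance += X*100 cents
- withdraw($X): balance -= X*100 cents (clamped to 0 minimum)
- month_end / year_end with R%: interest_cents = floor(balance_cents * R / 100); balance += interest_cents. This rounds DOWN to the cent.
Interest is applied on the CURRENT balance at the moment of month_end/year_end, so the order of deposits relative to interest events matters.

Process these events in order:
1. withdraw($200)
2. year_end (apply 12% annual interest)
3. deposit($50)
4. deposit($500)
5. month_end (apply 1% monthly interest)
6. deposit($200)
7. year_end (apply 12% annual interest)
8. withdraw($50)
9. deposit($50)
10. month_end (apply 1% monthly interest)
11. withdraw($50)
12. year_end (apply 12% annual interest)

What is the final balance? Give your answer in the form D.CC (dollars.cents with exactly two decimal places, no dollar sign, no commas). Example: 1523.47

After 1 (withdraw($200)): balance=$0.00 total_interest=$0.00
After 2 (year_end (apply 12% annual interest)): balance=$0.00 total_interest=$0.00
After 3 (deposit($50)): balance=$50.00 total_interest=$0.00
After 4 (deposit($500)): balance=$550.00 total_interest=$0.00
After 5 (month_end (apply 1% monthly interest)): balance=$555.50 total_interest=$5.50
After 6 (deposit($200)): balance=$755.50 total_interest=$5.50
After 7 (year_end (apply 12% annual interest)): balance=$846.16 total_interest=$96.16
After 8 (withdraw($50)): balance=$796.16 total_interest=$96.16
After 9 (deposit($50)): balance=$846.16 total_interest=$96.16
After 10 (month_end (apply 1% monthly interest)): balance=$854.62 total_interest=$104.62
After 11 (withdraw($50)): balance=$804.62 total_interest=$104.62
After 12 (year_end (apply 12% annual interest)): balance=$901.17 total_interest=$201.17

Answer: 901.17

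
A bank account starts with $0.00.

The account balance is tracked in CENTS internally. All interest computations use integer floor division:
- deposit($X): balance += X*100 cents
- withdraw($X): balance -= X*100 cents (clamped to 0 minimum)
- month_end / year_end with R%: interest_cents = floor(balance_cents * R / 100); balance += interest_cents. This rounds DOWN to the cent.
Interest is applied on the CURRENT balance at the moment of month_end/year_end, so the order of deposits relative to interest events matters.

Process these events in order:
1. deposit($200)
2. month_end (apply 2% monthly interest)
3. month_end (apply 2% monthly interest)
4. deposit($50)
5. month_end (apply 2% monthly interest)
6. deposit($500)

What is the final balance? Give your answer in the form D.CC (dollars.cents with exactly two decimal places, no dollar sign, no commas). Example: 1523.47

After 1 (deposit($200)): balance=$200.00 total_interest=$0.00
After 2 (month_end (apply 2% monthly interest)): balance=$204.00 total_interest=$4.00
After 3 (month_end (apply 2% monthly interest)): balance=$208.08 total_interest=$8.08
After 4 (deposit($50)): balance=$258.08 total_interest=$8.08
After 5 (month_end (apply 2% monthly interest)): balance=$263.24 total_interest=$13.24
After 6 (deposit($500)): balance=$763.24 total_interest=$13.24

Answer: 763.24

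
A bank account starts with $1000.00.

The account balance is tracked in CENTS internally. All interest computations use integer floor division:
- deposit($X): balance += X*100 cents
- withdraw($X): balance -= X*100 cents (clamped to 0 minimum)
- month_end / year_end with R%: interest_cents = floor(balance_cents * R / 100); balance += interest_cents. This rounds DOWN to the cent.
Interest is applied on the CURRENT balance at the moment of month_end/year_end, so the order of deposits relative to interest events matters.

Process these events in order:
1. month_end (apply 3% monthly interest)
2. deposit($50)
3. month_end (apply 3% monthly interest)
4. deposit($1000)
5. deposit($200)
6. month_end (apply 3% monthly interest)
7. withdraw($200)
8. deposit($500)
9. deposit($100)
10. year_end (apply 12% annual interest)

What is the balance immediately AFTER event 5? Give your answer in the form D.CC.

After 1 (month_end (apply 3% monthly interest)): balance=$1030.00 total_interest=$30.00
After 2 (deposit($50)): balance=$1080.00 total_interest=$30.00
After 3 (month_end (apply 3% monthly interest)): balance=$1112.40 total_interest=$62.40
After 4 (deposit($1000)): balance=$2112.40 total_interest=$62.40
After 5 (deposit($200)): balance=$2312.40 total_interest=$62.40

Answer: 2312.40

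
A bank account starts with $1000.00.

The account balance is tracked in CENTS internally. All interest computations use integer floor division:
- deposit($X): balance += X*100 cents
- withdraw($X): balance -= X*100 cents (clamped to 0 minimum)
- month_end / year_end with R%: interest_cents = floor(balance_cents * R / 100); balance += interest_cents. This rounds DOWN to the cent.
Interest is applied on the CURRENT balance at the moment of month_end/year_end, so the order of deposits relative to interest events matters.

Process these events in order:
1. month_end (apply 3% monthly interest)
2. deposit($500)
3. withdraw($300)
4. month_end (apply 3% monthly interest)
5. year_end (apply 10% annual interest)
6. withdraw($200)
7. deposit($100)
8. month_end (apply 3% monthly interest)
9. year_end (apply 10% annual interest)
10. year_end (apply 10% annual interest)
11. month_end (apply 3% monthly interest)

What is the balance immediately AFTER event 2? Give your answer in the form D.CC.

After 1 (month_end (apply 3% monthly interest)): balance=$1030.00 total_interest=$30.00
After 2 (deposit($500)): balance=$1530.00 total_interest=$30.00

Answer: 1530.00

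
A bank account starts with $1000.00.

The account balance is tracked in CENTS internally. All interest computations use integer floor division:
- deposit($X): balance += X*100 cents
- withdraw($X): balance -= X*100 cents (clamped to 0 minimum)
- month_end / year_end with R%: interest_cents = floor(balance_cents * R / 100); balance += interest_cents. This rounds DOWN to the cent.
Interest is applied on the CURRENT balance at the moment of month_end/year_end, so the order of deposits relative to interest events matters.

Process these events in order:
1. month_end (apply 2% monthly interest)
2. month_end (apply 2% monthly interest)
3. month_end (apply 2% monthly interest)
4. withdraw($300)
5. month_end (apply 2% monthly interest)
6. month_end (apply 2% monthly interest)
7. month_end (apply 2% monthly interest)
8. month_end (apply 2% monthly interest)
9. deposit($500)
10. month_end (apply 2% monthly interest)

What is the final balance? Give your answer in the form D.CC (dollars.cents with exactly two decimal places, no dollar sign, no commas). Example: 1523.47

Answer: 1350.39

Derivation:
After 1 (month_end (apply 2% monthly interest)): balance=$1020.00 total_interest=$20.00
After 2 (month_end (apply 2% monthly interest)): balance=$1040.40 total_interest=$40.40
After 3 (month_end (apply 2% monthly interest)): balance=$1061.20 total_interest=$61.20
After 4 (withdraw($300)): balance=$761.20 total_interest=$61.20
After 5 (month_end (apply 2% monthly interest)): balance=$776.42 total_interest=$76.42
After 6 (month_end (apply 2% monthly interest)): balance=$791.94 total_interest=$91.94
After 7 (month_end (apply 2% monthly interest)): balance=$807.77 total_interest=$107.77
After 8 (month_end (apply 2% monthly interest)): balance=$823.92 total_interest=$123.92
After 9 (deposit($500)): balance=$1323.92 total_interest=$123.92
After 10 (month_end (apply 2% monthly interest)): balance=$1350.39 total_interest=$150.39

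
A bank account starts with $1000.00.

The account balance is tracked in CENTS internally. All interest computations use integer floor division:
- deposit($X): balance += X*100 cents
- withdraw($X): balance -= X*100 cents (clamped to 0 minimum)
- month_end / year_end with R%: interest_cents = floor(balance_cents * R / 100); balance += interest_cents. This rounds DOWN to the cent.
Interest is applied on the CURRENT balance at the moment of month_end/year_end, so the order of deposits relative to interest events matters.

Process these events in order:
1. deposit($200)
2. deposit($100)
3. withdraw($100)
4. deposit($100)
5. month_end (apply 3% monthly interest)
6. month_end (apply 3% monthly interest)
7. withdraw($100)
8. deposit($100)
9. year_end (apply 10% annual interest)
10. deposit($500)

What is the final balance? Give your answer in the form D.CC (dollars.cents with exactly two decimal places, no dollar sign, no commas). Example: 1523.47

Answer: 2017.08

Derivation:
After 1 (deposit($200)): balance=$1200.00 total_interest=$0.00
After 2 (deposit($100)): balance=$1300.00 total_interest=$0.00
After 3 (withdraw($100)): balance=$1200.00 total_interest=$0.00
After 4 (deposit($100)): balance=$1300.00 total_interest=$0.00
After 5 (month_end (apply 3% monthly interest)): balance=$1339.00 total_interest=$39.00
After 6 (month_end (apply 3% monthly interest)): balance=$1379.17 total_interest=$79.17
After 7 (withdraw($100)): balance=$1279.17 total_interest=$79.17
After 8 (deposit($100)): balance=$1379.17 total_interest=$79.17
After 9 (year_end (apply 10% annual interest)): balance=$1517.08 total_interest=$217.08
After 10 (deposit($500)): balance=$2017.08 total_interest=$217.08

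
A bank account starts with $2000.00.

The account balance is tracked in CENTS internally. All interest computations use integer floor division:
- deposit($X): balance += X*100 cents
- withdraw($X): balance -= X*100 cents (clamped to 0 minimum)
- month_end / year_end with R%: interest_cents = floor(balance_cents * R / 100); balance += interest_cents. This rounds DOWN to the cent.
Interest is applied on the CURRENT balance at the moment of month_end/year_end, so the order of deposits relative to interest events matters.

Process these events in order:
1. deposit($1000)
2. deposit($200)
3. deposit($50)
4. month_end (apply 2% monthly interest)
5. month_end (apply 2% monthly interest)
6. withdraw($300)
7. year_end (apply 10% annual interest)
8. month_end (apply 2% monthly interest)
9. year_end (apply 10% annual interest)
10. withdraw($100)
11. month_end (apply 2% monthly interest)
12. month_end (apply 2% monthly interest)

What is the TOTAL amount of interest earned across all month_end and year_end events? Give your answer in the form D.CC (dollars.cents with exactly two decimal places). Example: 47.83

After 1 (deposit($1000)): balance=$3000.00 total_interest=$0.00
After 2 (deposit($200)): balance=$3200.00 total_interest=$0.00
After 3 (deposit($50)): balance=$3250.00 total_interest=$0.00
After 4 (month_end (apply 2% monthly interest)): balance=$3315.00 total_interest=$65.00
After 5 (month_end (apply 2% monthly interest)): balance=$3381.30 total_interest=$131.30
After 6 (withdraw($300)): balance=$3081.30 total_interest=$131.30
After 7 (year_end (apply 10% annual interest)): balance=$3389.43 total_interest=$439.43
After 8 (month_end (apply 2% monthly interest)): balance=$3457.21 total_interest=$507.21
After 9 (year_end (apply 10% annual interest)): balance=$3802.93 total_interest=$852.93
After 10 (withdraw($100)): balance=$3702.93 total_interest=$852.93
After 11 (month_end (apply 2% monthly interest)): balance=$3776.98 total_interest=$926.98
After 12 (month_end (apply 2% monthly interest)): balance=$3852.51 total_interest=$1002.51

Answer: 1002.51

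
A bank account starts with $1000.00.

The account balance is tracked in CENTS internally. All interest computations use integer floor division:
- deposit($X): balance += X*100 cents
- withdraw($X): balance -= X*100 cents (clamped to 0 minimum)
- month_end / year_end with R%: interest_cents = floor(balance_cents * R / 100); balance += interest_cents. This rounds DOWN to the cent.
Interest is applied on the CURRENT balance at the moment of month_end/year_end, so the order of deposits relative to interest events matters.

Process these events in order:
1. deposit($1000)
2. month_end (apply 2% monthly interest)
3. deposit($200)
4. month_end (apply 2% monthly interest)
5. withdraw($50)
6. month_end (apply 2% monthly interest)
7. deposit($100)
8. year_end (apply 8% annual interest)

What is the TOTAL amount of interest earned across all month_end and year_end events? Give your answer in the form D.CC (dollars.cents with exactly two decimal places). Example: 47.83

After 1 (deposit($1000)): balance=$2000.00 total_interest=$0.00
After 2 (month_end (apply 2% monthly interest)): balance=$2040.00 total_interest=$40.00
After 3 (deposit($200)): balance=$2240.00 total_interest=$40.00
After 4 (month_end (apply 2% monthly interest)): balance=$2284.80 total_interest=$84.80
After 5 (withdraw($50)): balance=$2234.80 total_interest=$84.80
After 6 (month_end (apply 2% monthly interest)): balance=$2279.49 total_interest=$129.49
After 7 (deposit($100)): balance=$2379.49 total_interest=$129.49
After 8 (year_end (apply 8% annual interest)): balance=$2569.84 total_interest=$319.84

Answer: 319.84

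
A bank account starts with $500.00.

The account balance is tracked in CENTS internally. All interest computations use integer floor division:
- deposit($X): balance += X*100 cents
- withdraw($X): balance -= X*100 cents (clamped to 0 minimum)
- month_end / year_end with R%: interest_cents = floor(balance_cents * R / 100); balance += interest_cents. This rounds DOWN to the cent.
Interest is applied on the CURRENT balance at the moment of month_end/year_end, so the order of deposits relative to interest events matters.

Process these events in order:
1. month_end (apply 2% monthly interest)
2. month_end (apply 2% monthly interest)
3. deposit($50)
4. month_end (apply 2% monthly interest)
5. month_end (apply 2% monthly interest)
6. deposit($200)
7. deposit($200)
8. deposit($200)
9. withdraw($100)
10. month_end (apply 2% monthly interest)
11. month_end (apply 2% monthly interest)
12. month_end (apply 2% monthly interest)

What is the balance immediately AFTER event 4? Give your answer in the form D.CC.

Answer: 581.60

Derivation:
After 1 (month_end (apply 2% monthly interest)): balance=$510.00 total_interest=$10.00
After 2 (month_end (apply 2% monthly interest)): balance=$520.20 total_interest=$20.20
After 3 (deposit($50)): balance=$570.20 total_interest=$20.20
After 4 (month_end (apply 2% monthly interest)): balance=$581.60 total_interest=$31.60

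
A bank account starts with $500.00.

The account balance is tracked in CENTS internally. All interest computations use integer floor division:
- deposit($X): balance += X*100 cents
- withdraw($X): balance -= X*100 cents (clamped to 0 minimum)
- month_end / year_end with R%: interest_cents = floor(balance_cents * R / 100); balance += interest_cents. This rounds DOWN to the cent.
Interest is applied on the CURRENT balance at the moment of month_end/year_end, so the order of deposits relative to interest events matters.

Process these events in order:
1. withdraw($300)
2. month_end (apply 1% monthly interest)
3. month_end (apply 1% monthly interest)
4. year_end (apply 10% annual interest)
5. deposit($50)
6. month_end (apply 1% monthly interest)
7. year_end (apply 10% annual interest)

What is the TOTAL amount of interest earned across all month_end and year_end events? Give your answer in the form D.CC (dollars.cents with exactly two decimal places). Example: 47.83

Answer: 54.87

Derivation:
After 1 (withdraw($300)): balance=$200.00 total_interest=$0.00
After 2 (month_end (apply 1% monthly interest)): balance=$202.00 total_interest=$2.00
After 3 (month_end (apply 1% monthly interest)): balance=$204.02 total_interest=$4.02
After 4 (year_end (apply 10% annual interest)): balance=$224.42 total_interest=$24.42
After 5 (deposit($50)): balance=$274.42 total_interest=$24.42
After 6 (month_end (apply 1% monthly interest)): balance=$277.16 total_interest=$27.16
After 7 (year_end (apply 10% annual interest)): balance=$304.87 total_interest=$54.87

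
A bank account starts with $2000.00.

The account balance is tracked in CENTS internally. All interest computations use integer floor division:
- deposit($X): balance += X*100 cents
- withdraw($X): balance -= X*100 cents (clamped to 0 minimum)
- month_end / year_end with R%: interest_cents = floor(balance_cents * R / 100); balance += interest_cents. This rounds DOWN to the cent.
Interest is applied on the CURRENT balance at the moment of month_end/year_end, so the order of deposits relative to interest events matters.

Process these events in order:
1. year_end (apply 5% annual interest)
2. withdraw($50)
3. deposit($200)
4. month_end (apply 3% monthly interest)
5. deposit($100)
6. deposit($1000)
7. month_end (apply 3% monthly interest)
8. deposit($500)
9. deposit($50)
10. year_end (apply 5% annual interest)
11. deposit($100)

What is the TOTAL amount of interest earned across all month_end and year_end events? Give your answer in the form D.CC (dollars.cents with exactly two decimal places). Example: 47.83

Answer: 473.52

Derivation:
After 1 (year_end (apply 5% annual interest)): balance=$2100.00 total_interest=$100.00
After 2 (withdraw($50)): balance=$2050.00 total_interest=$100.00
After 3 (deposit($200)): balance=$2250.00 total_interest=$100.00
After 4 (month_end (apply 3% monthly interest)): balance=$2317.50 total_interest=$167.50
After 5 (deposit($100)): balance=$2417.50 total_interest=$167.50
After 6 (deposit($1000)): balance=$3417.50 total_interest=$167.50
After 7 (month_end (apply 3% monthly interest)): balance=$3520.02 total_interest=$270.02
After 8 (deposit($500)): balance=$4020.02 total_interest=$270.02
After 9 (deposit($50)): balance=$4070.02 total_interest=$270.02
After 10 (year_end (apply 5% annual interest)): balance=$4273.52 total_interest=$473.52
After 11 (deposit($100)): balance=$4373.52 total_interest=$473.52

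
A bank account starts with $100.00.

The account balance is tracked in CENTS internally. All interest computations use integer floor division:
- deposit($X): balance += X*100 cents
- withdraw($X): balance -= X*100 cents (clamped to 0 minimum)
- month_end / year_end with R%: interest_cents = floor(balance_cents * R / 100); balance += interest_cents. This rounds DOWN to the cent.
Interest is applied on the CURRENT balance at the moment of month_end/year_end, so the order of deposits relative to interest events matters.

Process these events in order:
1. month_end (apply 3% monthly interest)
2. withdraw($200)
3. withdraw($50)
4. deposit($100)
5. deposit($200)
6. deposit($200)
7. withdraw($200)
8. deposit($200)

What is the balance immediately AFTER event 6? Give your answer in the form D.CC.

After 1 (month_end (apply 3% monthly interest)): balance=$103.00 total_interest=$3.00
After 2 (withdraw($200)): balance=$0.00 total_interest=$3.00
After 3 (withdraw($50)): balance=$0.00 total_interest=$3.00
After 4 (deposit($100)): balance=$100.00 total_interest=$3.00
After 5 (deposit($200)): balance=$300.00 total_interest=$3.00
After 6 (deposit($200)): balance=$500.00 total_interest=$3.00

Answer: 500.00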